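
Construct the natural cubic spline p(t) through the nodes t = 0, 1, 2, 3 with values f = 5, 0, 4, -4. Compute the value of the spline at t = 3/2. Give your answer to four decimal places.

2.2250

Put m_i = p'' at the i-th knot. Here h = (1, 1, 1) and Δ = (-5, 4, -8), so the interior equations h_(i-1)·m_(i-1) + 2(h_(i-1)+h_i)·m_i + h_i·m_(i+1) = 6(Δ_i − Δ_(i-1)) read
  1·m_0 + 4·m_1 + 1·m_2 = 6(Δ_1 - Δ_0) = 54
  1·m_1 + 4·m_2 + 1·m_3 = 6(Δ_2 - Δ_1) = -72
Natural end conditions: m_0 = m_3 = 0.
Hence m_0 = 0, m_1 = 96/5, m_2 = -114/5, m_3 = 0.
On [1, 2], p(t) = 0 + 7/5·(t - 1) + 48/5·(t - 1)² - 7·(t - 1)³.
With (t - 1) = 1/2: p(3/2) = 89/40.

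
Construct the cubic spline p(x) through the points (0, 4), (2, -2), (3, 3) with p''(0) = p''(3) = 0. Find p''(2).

8

Write M_i for p''(x_i). With h_i = 2, 1 and divided differences Δ_i = -3, 5, the continuity of p' gives the tridiagonal system
  2·M_0 + 6·M_1 + 1·M_2 = 6(Δ_1 - Δ_0) = 48
Natural end conditions: M_0 = M_2 = 0.
Solving: M_0 = 0, M_1 = 8, M_2 = 0.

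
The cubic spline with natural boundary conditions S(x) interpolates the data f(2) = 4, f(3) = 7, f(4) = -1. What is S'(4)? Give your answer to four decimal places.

Put m_i = S'' at the i-th knot. Here h = (1, 1) and Δ = (3, -8), so the interior equations h_(i-1)·m_(i-1) + 2(h_(i-1)+h_i)·m_i + h_i·m_(i+1) = 6(Δ_i − Δ_(i-1)) read
  1·m_0 + 4·m_1 + 1·m_2 = 6(Δ_1 - Δ_0) = -66
Natural end conditions: m_0 = m_2 = 0.
Hence m_0 = 0, m_1 = -33/2, m_2 = 0.
On [3, 4], S'(x) = b_1 + 2c_1·(x - 3) + 3d_1·(x - 3)² with b_1 = Δ_1 - h_1(2m_1 + m_2)/6 = -5/2, c_1 = m_1/2 = -33/4, d_1 = (m_2 - m_1)/(6h_1) = 11/4. So S'(4) = -43/4.

-10.7500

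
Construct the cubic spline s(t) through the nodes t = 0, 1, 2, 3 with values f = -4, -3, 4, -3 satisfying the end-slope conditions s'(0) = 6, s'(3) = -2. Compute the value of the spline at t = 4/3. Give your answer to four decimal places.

Let σ_i = s''(x_i). Step sizes h_i = 1, 1, 1; slopes of the chords Δ_i = (y_(i+1) - y_i)/h_i = 1, 7, -7.
  1·σ_0 + 4·σ_1 + 1·σ_2 = 6(Δ_1 - Δ_0) = 36
  1·σ_1 + 4·σ_2 + 1·σ_3 = 6(Δ_2 - Δ_1) = -84
Clamped end conditions give two more equations: 2h_0·σ_0 + h_0·σ_1 = 6(Δ_0 - s'(0)) = -30 and h_2·σ_2 + 2h_2·σ_3 = 6(s'(3) - Δ_2) = 30.
Solving: σ_0 = -82/3, σ_1 = 74/3, σ_2 = -106/3, σ_3 = 98/3.
On [1, 2], s(t) = -3 + 14/3·(t - 1) + 37/3·(t - 1)² - 10·(t - 1)³.
With (t - 1) = 1/3: s(4/3) = -4/9.

-0.4444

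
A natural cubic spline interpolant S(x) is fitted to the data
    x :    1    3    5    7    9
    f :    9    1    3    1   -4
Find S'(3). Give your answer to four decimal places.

Put m_i = S'' at the i-th knot. Here h = (2, 2, 2, 2) and Δ = (-4, 1, -1, -5/2), so the interior equations h_(i-1)·m_(i-1) + 2(h_(i-1)+h_i)·m_i + h_i·m_(i+1) = 6(Δ_i − Δ_(i-1)) read
  2·m_0 + 8·m_1 + 2·m_2 = 6(Δ_1 - Δ_0) = 30
  2·m_1 + 8·m_2 + 2·m_3 = 6(Δ_2 - Δ_1) = -12
  2·m_2 + 8·m_3 + 2·m_4 = 6(Δ_3 - Δ_2) = -9
Natural end conditions: m_0 = m_4 = 0.
Solving: m_0 = 0, m_1 = 489/112, m_2 = -69/28, m_3 = -57/112, m_4 = 0.
On [3, 5], S'(x) = b_1 + 2c_1·(x - 3) + 3d_1·(x - 3)² with b_1 = Δ_1 - h_1(2m_1 + m_2)/6 = -61/56, c_1 = m_1/2 = 489/224, d_1 = (m_2 - m_1)/(6h_1) = -255/448. So S'(3) = -61/56.

-1.0893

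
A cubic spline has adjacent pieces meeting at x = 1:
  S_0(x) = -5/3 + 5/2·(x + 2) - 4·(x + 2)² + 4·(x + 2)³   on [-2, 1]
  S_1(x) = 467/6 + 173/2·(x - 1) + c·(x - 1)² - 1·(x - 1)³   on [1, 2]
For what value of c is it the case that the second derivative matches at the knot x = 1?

S_0''(x) = -8 + 24·(x + 2), so S_0''(1) = 64. On the right, S_1''(1) = 2c, so c = 32.

32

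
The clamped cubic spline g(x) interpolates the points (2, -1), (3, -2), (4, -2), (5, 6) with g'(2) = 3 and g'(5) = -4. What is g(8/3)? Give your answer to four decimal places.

-1.0049

Put M_i = g'' at the i-th knot. Here h = (1, 1, 1) and Δ = (-1, 0, 8), so the interior equations h_(i-1)·M_(i-1) + 2(h_(i-1)+h_i)·M_i + h_i·M_(i+1) = 6(Δ_i − Δ_(i-1)) read
  1·M_0 + 4·M_1 + 1·M_2 = 6(Δ_1 - Δ_0) = 6
  1·M_1 + 4·M_2 + 1·M_3 = 6(Δ_2 - Δ_1) = 48
Clamped end conditions give two more equations: 2h_0·M_0 + h_0·M_1 = 6(Δ_0 - g'(2)) = -24 and h_2·M_2 + 2h_2·M_3 = 6(g'(5) - Δ_2) = -72.
Hence M_0 = -166/15, M_1 = -28/15, M_2 = 368/15, M_3 = -724/15.
On [2, 3], g(x) = -1 + 3·(x - 2) - 83/15·(x - 2)² + 23/15·(x - 2)³.
With (x - 2) = 2/3: g(8/3) = -407/405.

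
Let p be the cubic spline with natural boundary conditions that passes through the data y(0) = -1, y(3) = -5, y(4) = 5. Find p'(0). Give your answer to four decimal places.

-5.5833

Put M_i = p'' at the i-th knot. Here h = (3, 1) and Δ = (-4/3, 10), so the interior equations h_(i-1)·M_(i-1) + 2(h_(i-1)+h_i)·M_i + h_i·M_(i+1) = 6(Δ_i − Δ_(i-1)) read
  3·M_0 + 8·M_1 + 1·M_2 = 6(Δ_1 - Δ_0) = 68
Natural end conditions: M_0 = M_2 = 0.
Hence M_0 = 0, M_1 = 17/2, M_2 = 0.
On [0, 3], p'(t) = b_0 + 2c_0·t + 3d_0·t² with b_0 = Δ_0 - h_0(2M_0 + M_1)/6 = -67/12, c_0 = M_0/2 = 0, d_0 = (M_1 - M_0)/(6h_0) = 17/36. So p'(0) = -67/12.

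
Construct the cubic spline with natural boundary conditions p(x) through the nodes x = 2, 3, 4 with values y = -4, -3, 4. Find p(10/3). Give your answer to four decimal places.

-1.2222

Let M_i = p''(x_i). Step sizes h_i = 1, 1; slopes of the chords Δ_i = (y_(i+1) - y_i)/h_i = 1, 7.
  1·M_0 + 4·M_1 + 1·M_2 = 6(Δ_1 - Δ_0) = 36
Natural end conditions: M_0 = M_2 = 0.
Solving the tridiagonal system: M_0 = 0, M_1 = 9, M_2 = 0.
On [3, 4], p(x) = -3 + 4·(x - 3) + 9/2·(x - 3)² - 3/2·(x - 3)³.
With (x - 3) = 1/3: p(10/3) = -11/9.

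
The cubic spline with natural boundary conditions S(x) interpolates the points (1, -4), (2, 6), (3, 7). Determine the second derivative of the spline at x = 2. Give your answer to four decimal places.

-13.5000

Let σ_i = S''(x_i). Step sizes h_i = 1, 1; slopes of the chords Δ_i = (y_(i+1) - y_i)/h_i = 10, 1.
  1·σ_0 + 4·σ_1 + 1·σ_2 = 6(Δ_1 - Δ_0) = -54
Natural end conditions: σ_0 = σ_2 = 0.
Hence σ_0 = 0, σ_1 = -27/2, σ_2 = 0.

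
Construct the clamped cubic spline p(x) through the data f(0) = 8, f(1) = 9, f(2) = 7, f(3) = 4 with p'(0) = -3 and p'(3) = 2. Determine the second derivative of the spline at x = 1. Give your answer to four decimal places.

-7.4667

Put M_i = p'' at the i-th knot. Here h = (1, 1, 1) and Δ = (1, -2, -3), so the interior equations h_(i-1)·M_(i-1) + 2(h_(i-1)+h_i)·M_i + h_i·M_(i+1) = 6(Δ_i − Δ_(i-1)) read
  1·M_0 + 4·M_1 + 1·M_2 = 6(Δ_1 - Δ_0) = -18
  1·M_1 + 4·M_2 + 1·M_3 = 6(Δ_2 - Δ_1) = -6
Clamped end conditions give two more equations: 2h_0·M_0 + h_0·M_1 = 6(Δ_0 - p'(0)) = 24 and h_2·M_2 + 2h_2·M_3 = 6(p'(3) - Δ_2) = 30.
Solving the tridiagonal system: M_0 = 236/15, M_1 = -112/15, M_2 = -58/15, M_3 = 254/15.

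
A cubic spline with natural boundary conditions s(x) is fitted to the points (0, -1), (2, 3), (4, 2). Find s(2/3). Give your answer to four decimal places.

Let M_i = s''(x_i). Step sizes h_i = 2, 2; slopes of the chords Δ_i = (y_(i+1) - y_i)/h_i = 2, -1/2.
  2·M_0 + 8·M_1 + 2·M_2 = 6(Δ_1 - Δ_0) = -15
Natural end conditions: M_0 = M_2 = 0.
Forward elimination and back-substitution give M_0 = 0, M_1 = -15/8, M_2 = 0.
On [0, 2], s(x) = -1 + 21/8·x + 0·x² - 5/32·x³.
With x = 2/3: s(2/3) = 19/27.

0.7037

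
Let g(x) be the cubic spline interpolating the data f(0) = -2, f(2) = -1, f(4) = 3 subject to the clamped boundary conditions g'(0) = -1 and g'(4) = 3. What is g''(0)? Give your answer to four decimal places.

2.1250

Put σ_i = g'' at the i-th knot. Here h = (2, 2) and Δ = (1/2, 2), so the interior equations h_(i-1)·σ_(i-1) + 2(h_(i-1)+h_i)·σ_i + h_i·σ_(i+1) = 6(Δ_i − Δ_(i-1)) read
  2·σ_0 + 8·σ_1 + 2·σ_2 = 6(Δ_1 - Δ_0) = 9
Clamped end conditions give two more equations: 2h_0·σ_0 + h_0·σ_1 = 6(Δ_0 - g'(0)) = 9 and h_1·σ_1 + 2h_1·σ_2 = 6(g'(4) - Δ_1) = 6.
Hence σ_0 = 17/8, σ_1 = 1/4, σ_2 = 11/8.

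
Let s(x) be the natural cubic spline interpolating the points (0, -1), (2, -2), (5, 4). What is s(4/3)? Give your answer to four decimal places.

Let M_i = s''(x_i). Step sizes h_i = 2, 3; slopes of the chords Δ_i = (y_(i+1) - y_i)/h_i = -1/2, 2.
  2·M_0 + 10·M_1 + 3·M_2 = 6(Δ_1 - Δ_0) = 15
Natural end conditions: M_0 = M_2 = 0.
Solving: M_0 = 0, M_1 = 3/2, M_2 = 0.
On [0, 2], s(x) = -1 - 1·x + 0·x² + 1/8·x³.
With x = 4/3: s(4/3) = -55/27.

-2.0370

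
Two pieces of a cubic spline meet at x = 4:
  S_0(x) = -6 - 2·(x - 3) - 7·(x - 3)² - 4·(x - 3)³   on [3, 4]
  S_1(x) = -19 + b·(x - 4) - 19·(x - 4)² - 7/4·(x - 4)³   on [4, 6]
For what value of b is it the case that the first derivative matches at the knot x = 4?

-28

S_0'(x) = -2 - 14·(x - 3) - 12·(x - 3)², so S_0'(4) = -28. On the right, S_1'(4) = b, so b = -28.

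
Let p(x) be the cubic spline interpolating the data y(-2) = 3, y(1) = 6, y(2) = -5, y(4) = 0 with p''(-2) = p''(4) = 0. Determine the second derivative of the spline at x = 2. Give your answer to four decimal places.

15.3191

Write m_i for p''(x_i). With h_i = 3, 1, 2 and divided differences Δ_i = 1, -11, 5/2, the continuity of p' gives the tridiagonal system
  3·m_0 + 8·m_1 + 1·m_2 = 6(Δ_1 - Δ_0) = -72
  1·m_1 + 6·m_2 + 2·m_3 = 6(Δ_2 - Δ_1) = 81
Natural end conditions: m_0 = m_3 = 0.
Solving the tridiagonal system: m_0 = 0, m_1 = -513/47, m_2 = 720/47, m_3 = 0.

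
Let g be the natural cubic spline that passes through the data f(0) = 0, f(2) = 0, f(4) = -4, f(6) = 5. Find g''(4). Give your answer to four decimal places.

Write M_i for g''(x_i). With h_i = 2, 2, 2 and divided differences Δ_i = 0, -2, 9/2, the continuity of g' gives the tridiagonal system
  2·M_0 + 8·M_1 + 2·M_2 = 6(Δ_1 - Δ_0) = -12
  2·M_1 + 8·M_2 + 2·M_3 = 6(Δ_2 - Δ_1) = 39
Natural end conditions: M_0 = M_3 = 0.
Solving the tridiagonal system: M_0 = 0, M_1 = -29/10, M_2 = 28/5, M_3 = 0.

5.6000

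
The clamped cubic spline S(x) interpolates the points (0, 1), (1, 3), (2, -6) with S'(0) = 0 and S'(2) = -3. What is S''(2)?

33

Let M_i = S''(x_i). Step sizes h_i = 1, 1; slopes of the chords Δ_i = (y_(i+1) - y_i)/h_i = 2, -9.
  1·M_0 + 4·M_1 + 1·M_2 = 6(Δ_1 - Δ_0) = -66
Clamped end conditions give two more equations: 2h_0·M_0 + h_0·M_1 = 6(Δ_0 - S'(0)) = 12 and h_1·M_1 + 2h_1·M_2 = 6(S'(2) - Δ_1) = 36.
Solving the tridiagonal system: M_0 = 21, M_1 = -30, M_2 = 33.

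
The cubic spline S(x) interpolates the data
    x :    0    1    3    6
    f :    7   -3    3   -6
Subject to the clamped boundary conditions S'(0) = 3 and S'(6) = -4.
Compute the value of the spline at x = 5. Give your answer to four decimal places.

With M_i denoting the second derivative at x_i, h_i = 1, 2, 3, and Δ_i = (y_(i+1) − y_i)/h_i = -10, 3, -3:
  1·M_0 + 6·M_1 + 2·M_2 = 6(Δ_1 - Δ_0) = 78
  2·M_1 + 10·M_2 + 3·M_3 = 6(Δ_2 - Δ_1) = -36
Clamped end conditions give two more equations: 2h_0·M_0 + h_0·M_1 = 6(Δ_0 - S'(0)) = -78 and h_2·M_2 + 2h_2·M_3 = 6(S'(6) - Δ_2) = -6.
Hence M_0 = -2930/57, M_1 = 1414/57, M_2 = -554/57, M_3 = 220/57.
On [3, 6], S(x) = 3 + 91/19·(x - 3) - 277/57·(x - 3)² + 43/57·(x - 3)³.
With (x - 3) = 2: S(5) = -47/57.

-0.8246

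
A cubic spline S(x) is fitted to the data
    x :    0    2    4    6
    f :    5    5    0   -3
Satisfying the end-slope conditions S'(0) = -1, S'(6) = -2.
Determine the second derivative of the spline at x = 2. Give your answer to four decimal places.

-3.1333

With M_i denoting the second derivative at x_i, h_i = 2, 2, 2, and Δ_i = (y_(i+1) − y_i)/h_i = 0, -5/2, -3/2:
  2·M_0 + 8·M_1 + 2·M_2 = 6(Δ_1 - Δ_0) = -15
  2·M_1 + 8·M_2 + 2·M_3 = 6(Δ_2 - Δ_1) = 6
Clamped end conditions give two more equations: 2h_0·M_0 + h_0·M_1 = 6(Δ_0 - S'(0)) = 6 and h_2·M_2 + 2h_2·M_3 = 6(S'(6) - Δ_2) = -3.
Hence M_0 = 46/15, M_1 = -47/15, M_2 = 59/30, M_3 = -26/15.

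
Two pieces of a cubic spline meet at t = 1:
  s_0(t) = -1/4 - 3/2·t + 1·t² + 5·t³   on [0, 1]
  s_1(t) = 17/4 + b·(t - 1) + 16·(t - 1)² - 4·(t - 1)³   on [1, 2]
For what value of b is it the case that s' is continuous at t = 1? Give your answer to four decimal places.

s_0'(t) = -3/2 + 2·t + 15·t², so s_0'(1) = 31/2. On the right, s_1'(1) = b, so b = 31/2.

15.5000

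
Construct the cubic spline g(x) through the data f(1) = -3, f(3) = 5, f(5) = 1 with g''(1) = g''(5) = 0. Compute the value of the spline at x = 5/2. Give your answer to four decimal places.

3.9844

With M_i denoting the second derivative at x_i, h_i = 2, 2, and Δ_i = (y_(i+1) − y_i)/h_i = 4, -2:
  2·M_0 + 8·M_1 + 2·M_2 = 6(Δ_1 - Δ_0) = -36
Natural end conditions: M_0 = M_2 = 0.
Forward elimination and back-substitution give M_0 = 0, M_1 = -9/2, M_2 = 0.
On [1, 3], g(x) = -3 + 11/2·(x - 1) + 0·(x - 1)² - 3/8·(x - 1)³.
With (x - 1) = 3/2: g(5/2) = 255/64.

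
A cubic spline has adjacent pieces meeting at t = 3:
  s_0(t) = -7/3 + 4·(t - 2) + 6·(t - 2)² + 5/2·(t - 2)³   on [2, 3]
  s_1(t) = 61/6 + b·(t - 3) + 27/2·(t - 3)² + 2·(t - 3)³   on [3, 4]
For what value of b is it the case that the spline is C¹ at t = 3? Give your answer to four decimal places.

23.5000

s_0'(t) = 4 + 12·(t - 2) + 15/2·(t - 2)², so s_0'(3) = 47/2. On the right, s_1'(3) = b, so b = 47/2.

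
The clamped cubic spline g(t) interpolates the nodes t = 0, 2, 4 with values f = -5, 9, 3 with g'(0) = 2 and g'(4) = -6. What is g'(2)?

Let σ_i = g''(x_i). Step sizes h_i = 2, 2; slopes of the chords Δ_i = (y_(i+1) - y_i)/h_i = 7, -3.
  2·σ_0 + 8·σ_1 + 2·σ_2 = 6(Δ_1 - Δ_0) = -60
Clamped end conditions give two more equations: 2h_0·σ_0 + h_0·σ_1 = 6(Δ_0 - g'(0)) = 30 and h_1·σ_1 + 2h_1·σ_2 = 6(g'(4) - Δ_1) = -18.
Solving the tridiagonal system: σ_0 = 13, σ_1 = -11, σ_2 = 1.
On [2, 4], g'(t) = b_1 + 2c_1·(t - 2) + 3d_1·(t - 2)² with b_1 = Δ_1 - h_1(2σ_1 + σ_2)/6 = 4, c_1 = σ_1/2 = -11/2, d_1 = (σ_2 - σ_1)/(6h_1) = 1. So g'(2) = 4.

4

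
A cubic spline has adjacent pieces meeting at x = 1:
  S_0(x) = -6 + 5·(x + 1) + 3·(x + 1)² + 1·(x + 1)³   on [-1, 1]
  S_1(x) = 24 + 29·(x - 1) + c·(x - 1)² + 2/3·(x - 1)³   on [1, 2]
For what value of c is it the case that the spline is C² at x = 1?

S_0''(x) = 6 + 6·(x + 1), so S_0''(1) = 18. On the right, S_1''(1) = 2c, so c = 9.

9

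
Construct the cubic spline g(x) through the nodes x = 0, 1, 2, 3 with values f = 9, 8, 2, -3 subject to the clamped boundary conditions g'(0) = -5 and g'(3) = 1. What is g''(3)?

Write m_i for g''(x_i). With h_i = 1, 1, 1 and divided differences Δ_i = -1, -6, -5, the continuity of g' gives the tridiagonal system
  1·m_0 + 4·m_1 + 1·m_2 = 6(Δ_1 - Δ_0) = -30
  1·m_1 + 4·m_2 + 1·m_3 = 6(Δ_2 - Δ_1) = 6
Clamped end conditions give two more equations: 2h_0·m_0 + h_0·m_1 = 6(Δ_0 - g'(0)) = 24 and h_2·m_2 + 2h_2·m_3 = 6(g'(3) - Δ_2) = 36.
Solving the tridiagonal system: m_0 = 18, m_1 = -12, m_2 = 0, m_3 = 18.

18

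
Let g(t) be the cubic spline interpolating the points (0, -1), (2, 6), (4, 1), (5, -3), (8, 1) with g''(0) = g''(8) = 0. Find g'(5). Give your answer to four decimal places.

Let M_i = g''(x_i). Step sizes h_i = 2, 2, 1, 3; slopes of the chords Δ_i = (y_(i+1) - y_i)/h_i = 7/2, -5/2, -4, 4/3.
  2·M_0 + 8·M_1 + 2·M_2 = 6(Δ_1 - Δ_0) = -36
  2·M_1 + 6·M_2 + 1·M_3 = 6(Δ_2 - Δ_1) = -9
  1·M_2 + 8·M_3 + 3·M_4 = 6(Δ_3 - Δ_2) = 32
Natural end conditions: M_0 = M_4 = 0.
Hence M_0 = 0, M_1 = -371/86, M_2 = -32/43, M_3 = 176/43, M_4 = 0.
On [5, 8], g'(t) = b_3 + 2c_3·(t - 5) + 3d_3·(t - 5)² with b_3 = Δ_3 - h_3(2M_3 + M_4)/6 = -356/129, c_3 = M_3/2 = 88/43, d_3 = (M_4 - M_3)/(6h_3) = -88/387. So g'(5) = -356/129.

-2.7597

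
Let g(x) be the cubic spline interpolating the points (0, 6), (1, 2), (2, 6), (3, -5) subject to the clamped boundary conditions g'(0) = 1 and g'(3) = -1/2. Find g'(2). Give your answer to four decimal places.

Write M_i for g''(x_i). With h_i = 1, 1, 1 and divided differences Δ_i = -4, 4, -11, the continuity of g' gives the tridiagonal system
  1·M_0 + 4·M_1 + 1·M_2 = 6(Δ_1 - Δ_0) = 48
  1·M_1 + 4·M_2 + 1·M_3 = 6(Δ_2 - Δ_1) = -90
Clamped end conditions give two more equations: 2h_0·M_0 + h_0·M_1 = 6(Δ_0 - g'(0)) = -30 and h_2·M_2 + 2h_2·M_3 = 6(g'(3) - Δ_2) = 63.
Hence M_0 = -151/5, M_1 = 152/5, M_2 = -217/5, M_3 = 266/5.
On [2, 3], g'(x) = b_2 + 2c_2·(x - 2) + 3d_2·(x - 2)² with b_2 = Δ_2 - h_2(2M_2 + M_3)/6 = -27/5, c_2 = M_2/2 = -217/10, d_2 = (M_3 - M_2)/(6h_2) = 161/10. So g'(2) = -27/5.

-5.4000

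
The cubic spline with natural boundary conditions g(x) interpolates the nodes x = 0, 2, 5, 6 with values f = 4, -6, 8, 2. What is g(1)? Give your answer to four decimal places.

With M_i denoting the second derivative at x_i, h_i = 2, 3, 1, and Δ_i = (y_(i+1) − y_i)/h_i = -5, 14/3, -6:
  2·M_0 + 10·M_1 + 3·M_2 = 6(Δ_1 - Δ_0) = 58
  3·M_1 + 8·M_2 + 1·M_3 = 6(Δ_2 - Δ_1) = -64
Natural end conditions: M_0 = M_3 = 0.
Forward elimination and back-substitution give M_0 = 0, M_1 = 656/71, M_2 = -814/71, M_3 = 0.
On [0, 2], g(x) = 4 - 1721/213·x + 0·x² + 164/213·x³.
With x = 1: g(1) = -235/71.

-3.3099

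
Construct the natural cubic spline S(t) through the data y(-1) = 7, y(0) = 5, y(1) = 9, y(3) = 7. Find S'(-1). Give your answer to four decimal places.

-3.7826

Write M_i for S''(x_i). With h_i = 1, 1, 2 and divided differences Δ_i = -2, 4, -1, the continuity of S' gives the tridiagonal system
  1·M_0 + 4·M_1 + 1·M_2 = 6(Δ_1 - Δ_0) = 36
  1·M_1 + 6·M_2 + 2·M_3 = 6(Δ_2 - Δ_1) = -30
Natural end conditions: M_0 = M_3 = 0.
Solving the tridiagonal system: M_0 = 0, M_1 = 246/23, M_2 = -156/23, M_3 = 0.
On [-1, 0], S'(t) = b_0 + 2c_0·(t + 1) + 3d_0·(t + 1)² with b_0 = Δ_0 - h_0(2M_0 + M_1)/6 = -87/23, c_0 = M_0/2 = 0, d_0 = (M_1 - M_0)/(6h_0) = 41/23. So S'(-1) = -87/23.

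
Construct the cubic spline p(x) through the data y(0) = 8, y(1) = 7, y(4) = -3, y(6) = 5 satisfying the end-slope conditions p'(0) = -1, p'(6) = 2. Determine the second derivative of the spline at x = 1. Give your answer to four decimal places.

-4.7179

Put M_i = p'' at the i-th knot. Here h = (1, 3, 2) and Δ = (-1, -10/3, 4), so the interior equations h_(i-1)·M_(i-1) + 2(h_(i-1)+h_i)·M_i + h_i·M_(i+1) = 6(Δ_i − Δ_(i-1)) read
  1·M_0 + 8·M_1 + 3·M_2 = 6(Δ_1 - Δ_0) = -14
  3·M_1 + 10·M_2 + 2·M_3 = 6(Δ_2 - Δ_1) = 44
Clamped end conditions give two more equations: 2h_0·M_0 + h_0·M_1 = 6(Δ_0 - p'(0)) = 0 and h_2·M_2 + 2h_2·M_3 = 6(p'(6) - Δ_2) = -12.
Forward elimination and back-substitution give M_0 = 92/39, M_1 = -184/39, M_2 = 278/39, M_3 = -256/39.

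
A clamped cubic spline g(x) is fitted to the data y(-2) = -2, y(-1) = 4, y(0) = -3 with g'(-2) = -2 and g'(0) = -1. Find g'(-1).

0

Let M_i = g''(x_i). Step sizes h_i = 1, 1; slopes of the chords Δ_i = (y_(i+1) - y_i)/h_i = 6, -7.
  1·M_0 + 4·M_1 + 1·M_2 = 6(Δ_1 - Δ_0) = -78
Clamped end conditions give two more equations: 2h_0·M_0 + h_0·M_1 = 6(Δ_0 - g'(-2)) = 48 and h_1·M_1 + 2h_1·M_2 = 6(g'(0) - Δ_1) = 36.
Solving: M_0 = 44, M_1 = -40, M_2 = 38.
On [-1, 0], g'(x) = b_1 + 2c_1·(x + 1) + 3d_1·(x + 1)² with b_1 = Δ_1 - h_1(2M_1 + M_2)/6 = 0, c_1 = M_1/2 = -20, d_1 = (M_2 - M_1)/(6h_1) = 13. So g'(-1) = 0.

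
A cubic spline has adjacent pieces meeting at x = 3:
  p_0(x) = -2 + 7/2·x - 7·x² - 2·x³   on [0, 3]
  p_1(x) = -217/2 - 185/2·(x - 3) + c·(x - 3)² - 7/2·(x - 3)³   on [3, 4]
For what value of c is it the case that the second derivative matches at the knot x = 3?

p_0''(x) = -14 - 12·x, so p_0''(3) = -50. On the right, p_1''(3) = 2c, so c = -25.

-25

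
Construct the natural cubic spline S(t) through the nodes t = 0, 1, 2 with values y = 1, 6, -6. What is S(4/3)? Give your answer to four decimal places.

Write M_i for S''(x_i). With h_i = 1, 1 and divided differences Δ_i = 5, -12, the continuity of S' gives the tridiagonal system
  1·M_0 + 4·M_1 + 1·M_2 = 6(Δ_1 - Δ_0) = -102
Natural end conditions: M_0 = M_2 = 0.
Hence M_0 = 0, M_1 = -51/2, M_2 = 0.
On [1, 2], S(t) = 6 - 7/2·(t - 1) - 51/4·(t - 1)² + 17/4·(t - 1)³.
With (t - 1) = 1/3: S(4/3) = 193/54.

3.5741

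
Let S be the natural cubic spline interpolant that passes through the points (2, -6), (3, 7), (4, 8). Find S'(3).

7

Let m_i = S''(x_i). Step sizes h_i = 1, 1; slopes of the chords Δ_i = (y_(i+1) - y_i)/h_i = 13, 1.
  1·m_0 + 4·m_1 + 1·m_2 = 6(Δ_1 - Δ_0) = -72
Natural end conditions: m_0 = m_2 = 0.
Solving the tridiagonal system: m_0 = 0, m_1 = -18, m_2 = 0.
On [3, 4], S'(x) = b_1 + 2c_1·(x - 3) + 3d_1·(x - 3)² with b_1 = Δ_1 - h_1(2m_1 + m_2)/6 = 7, c_1 = m_1/2 = -9, d_1 = (m_2 - m_1)/(6h_1) = 3. So S'(3) = 7.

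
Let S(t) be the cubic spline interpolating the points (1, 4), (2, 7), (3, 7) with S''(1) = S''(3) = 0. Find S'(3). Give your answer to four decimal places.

With M_i denoting the second derivative at x_i, h_i = 1, 1, and Δ_i = (y_(i+1) − y_i)/h_i = 3, 0:
  1·M_0 + 4·M_1 + 1·M_2 = 6(Δ_1 - Δ_0) = -18
Natural end conditions: M_0 = M_2 = 0.
Hence M_0 = 0, M_1 = -9/2, M_2 = 0.
On [2, 3], S'(t) = b_1 + 2c_1·(t - 2) + 3d_1·(t - 2)² with b_1 = Δ_1 - h_1(2M_1 + M_2)/6 = 3/2, c_1 = M_1/2 = -9/4, d_1 = (M_2 - M_1)/(6h_1) = 3/4. So S'(3) = -3/4.

-0.7500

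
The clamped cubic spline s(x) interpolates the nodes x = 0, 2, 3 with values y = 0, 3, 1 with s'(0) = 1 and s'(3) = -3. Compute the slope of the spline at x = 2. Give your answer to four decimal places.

-0.4167

Let σ_i = s''(x_i). Step sizes h_i = 2, 1; slopes of the chords Δ_i = (y_(i+1) - y_i)/h_i = 3/2, -2.
  2·σ_0 + 6·σ_1 + 1·σ_2 = 6(Δ_1 - Δ_0) = -21
Clamped end conditions give two more equations: 2h_0·σ_0 + h_0·σ_1 = 6(Δ_0 - s'(0)) = 3 and h_1·σ_1 + 2h_1·σ_2 = 6(s'(3) - Δ_1) = -6.
Solving: σ_0 = 35/12, σ_1 = -13/3, σ_2 = -5/6.
On [2, 3], s'(x) = b_1 + 2c_1·(x - 2) + 3d_1·(x - 2)² with b_1 = Δ_1 - h_1(2σ_1 + σ_2)/6 = -5/12, c_1 = σ_1/2 = -13/6, d_1 = (σ_2 - σ_1)/(6h_1) = 7/12. So s'(2) = -5/12.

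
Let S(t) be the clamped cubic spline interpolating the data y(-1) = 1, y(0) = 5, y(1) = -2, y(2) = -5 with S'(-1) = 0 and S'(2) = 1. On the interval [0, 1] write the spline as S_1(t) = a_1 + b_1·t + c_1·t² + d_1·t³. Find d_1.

With σ_i denoting the second derivative at x_i, h_i = 1, 1, 1, and Δ_i = (y_(i+1) − y_i)/h_i = 4, -7, -3:
  1·σ_0 + 4·σ_1 + 1·σ_2 = 6(Δ_1 - Δ_0) = -66
  1·σ_1 + 4·σ_2 + 1·σ_3 = 6(Δ_2 - Δ_1) = 24
Clamped end conditions give two more equations: 2h_0·σ_0 + h_0·σ_1 = 6(Δ_0 - S'(-1)) = 24 and h_2·σ_2 + 2h_2·σ_3 = 6(S'(2) - Δ_2) = 24.
Forward elimination and back-substitution give σ_0 = 74/3, σ_1 = -76/3, σ_2 = 32/3, σ_3 = 20/3.
On [0, 1], with S_1(t) = a_1 + b_1·t + c_1·t² + d_1·t³: c_1 = σ_1/2 = -38/3, d_1 = (σ_2 - σ_1)/(6h_1) = 6, b_1 = Δ_1 - h_1(2σ_1 + σ_2)/6 = -1/3.

6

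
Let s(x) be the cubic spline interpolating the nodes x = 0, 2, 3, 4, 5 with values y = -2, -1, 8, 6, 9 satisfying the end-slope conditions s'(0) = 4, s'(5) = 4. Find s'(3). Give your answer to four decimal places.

3.7073

Put m_i = s'' at the i-th knot. Here h = (2, 1, 1, 1) and Δ = (1/2, 9, -2, 3), so the interior equations h_(i-1)·m_(i-1) + 2(h_(i-1)+h_i)·m_i + h_i·m_(i+1) = 6(Δ_i − Δ_(i-1)) read
  2·m_0 + 6·m_1 + 1·m_2 = 6(Δ_1 - Δ_0) = 51
  1·m_1 + 4·m_2 + 1·m_3 = 6(Δ_2 - Δ_1) = -66
  1·m_2 + 4·m_3 + 1·m_4 = 6(Δ_3 - Δ_2) = 30
Clamped end conditions give two more equations: 2h_0·m_0 + h_0·m_1 = 6(Δ_0 - s'(0)) = -21 and h_3·m_3 + 2h_3·m_4 = 6(s'(5) - Δ_3) = 6.
Solving: m_0 = -2271/164, m_1 = 705/41, m_2 = -2007/82, m_3 = 603/41, m_4 = -357/82.
On [3, 4], s'(x) = b_2 + 2c_2·(x - 3) + 3d_2·(x - 3)² with b_2 = Δ_2 - h_2(2m_2 + m_3)/6 = 152/41, c_2 = m_2/2 = -2007/164, d_2 = (m_3 - m_2)/(6h_2) = 1071/164. So s'(3) = 152/41.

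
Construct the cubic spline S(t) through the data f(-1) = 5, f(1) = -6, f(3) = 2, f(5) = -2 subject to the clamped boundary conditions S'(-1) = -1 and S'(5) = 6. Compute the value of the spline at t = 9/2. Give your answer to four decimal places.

Write M_i for S''(x_i). With h_i = 2, 2, 2 and divided differences Δ_i = -11/2, 4, -2, the continuity of S' gives the tridiagonal system
  2·M_0 + 8·M_1 + 2·M_2 = 6(Δ_1 - Δ_0) = 57
  2·M_1 + 8·M_2 + 2·M_3 = 6(Δ_2 - Δ_1) = -36
Clamped end conditions give two more equations: 2h_0·M_0 + h_0·M_1 = 6(Δ_0 - S'(-1)) = -27 and h_2·M_2 + 2h_2·M_3 = 6(S'(5) - Δ_2) = 48.
Hence M_0 = -407/30, M_1 = 409/30, M_2 = -187/15, M_3 = 547/30.
On [3, 5], S(t) = 2 + 7/30·(t - 3) - 187/30·(t - 3)² + 307/120·(t - 3)³.
With (t - 3) = 3/2: S(9/2) = -973/320.

-3.0406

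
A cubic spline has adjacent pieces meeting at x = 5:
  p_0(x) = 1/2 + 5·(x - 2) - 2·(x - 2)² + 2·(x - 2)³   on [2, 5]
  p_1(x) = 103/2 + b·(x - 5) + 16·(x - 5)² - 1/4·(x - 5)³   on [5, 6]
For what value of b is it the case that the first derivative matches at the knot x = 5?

47

p_0'(x) = 5 - 4·(x - 2) + 6·(x - 2)², so p_0'(5) = 47. On the right, p_1'(5) = b, so b = 47.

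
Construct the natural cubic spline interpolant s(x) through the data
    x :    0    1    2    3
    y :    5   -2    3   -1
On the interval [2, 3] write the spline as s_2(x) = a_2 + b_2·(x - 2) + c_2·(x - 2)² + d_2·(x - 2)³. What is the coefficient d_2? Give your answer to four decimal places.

3.2000

Put M_i = s'' at the i-th knot. Here h = (1, 1, 1) and Δ = (-7, 5, -4), so the interior equations h_(i-1)·M_(i-1) + 2(h_(i-1)+h_i)·M_i + h_i·M_(i+1) = 6(Δ_i − Δ_(i-1)) read
  1·M_0 + 4·M_1 + 1·M_2 = 6(Δ_1 - Δ_0) = 72
  1·M_1 + 4·M_2 + 1·M_3 = 6(Δ_2 - Δ_1) = -54
Natural end conditions: M_0 = M_3 = 0.
Hence M_0 = 0, M_1 = 114/5, M_2 = -96/5, M_3 = 0.
On [2, 3], with s_2(x) = a_2 + b_2·(x - 2) + c_2·(x - 2)² + d_2·(x - 2)³: c_2 = M_2/2 = -48/5, d_2 = (M_3 - M_2)/(6h_2) = 16/5, b_2 = Δ_2 - h_2(2M_2 + M_3)/6 = 12/5.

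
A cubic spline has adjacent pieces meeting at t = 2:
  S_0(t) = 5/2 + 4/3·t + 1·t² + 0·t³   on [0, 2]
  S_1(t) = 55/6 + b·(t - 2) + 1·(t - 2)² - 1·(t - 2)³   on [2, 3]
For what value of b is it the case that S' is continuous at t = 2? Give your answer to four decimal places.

5.3333

S_0'(t) = 4/3 + 2·t + 0·t², so S_0'(2) = 16/3. On the right, S_1'(2) = b, so b = 16/3.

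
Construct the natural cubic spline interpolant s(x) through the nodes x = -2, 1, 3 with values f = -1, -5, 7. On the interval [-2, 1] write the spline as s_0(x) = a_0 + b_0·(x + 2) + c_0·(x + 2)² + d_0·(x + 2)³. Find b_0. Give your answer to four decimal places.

With M_i denoting the second derivative at x_i, h_i = 3, 2, and Δ_i = (y_(i+1) − y_i)/h_i = -4/3, 6:
  3·M_0 + 10·M_1 + 2·M_2 = 6(Δ_1 - Δ_0) = 44
Natural end conditions: M_0 = M_2 = 0.
Solving: M_0 = 0, M_1 = 22/5, M_2 = 0.
On [-2, 1], with s_0(x) = a_0 + b_0·(x + 2) + c_0·(x + 2)² + d_0·(x + 2)³: c_0 = M_0/2 = 0, d_0 = (M_1 - M_0)/(6h_0) = 11/45, b_0 = Δ_0 - h_0(2M_0 + M_1)/6 = -53/15.

-3.5333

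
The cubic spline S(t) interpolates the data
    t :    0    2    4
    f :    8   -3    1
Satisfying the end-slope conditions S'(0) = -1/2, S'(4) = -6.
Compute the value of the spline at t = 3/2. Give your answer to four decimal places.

-1.0469

With m_i denoting the second derivative at x_i, h_i = 2, 2, and Δ_i = (y_(i+1) − y_i)/h_i = -11/2, 2:
  2·m_0 + 8·m_1 + 2·m_2 = 6(Δ_1 - Δ_0) = 45
Clamped end conditions give two more equations: 2h_0·m_0 + h_0·m_1 = 6(Δ_0 - S'(0)) = -30 and h_1·m_1 + 2h_1·m_2 = 6(S'(4) - Δ_1) = -48.
Solving: m_0 = -29/2, m_1 = 14, m_2 = -19.
On [0, 2], S(t) = 8 - 1/2·t - 29/4·t² + 19/8·t³.
With t = 3/2: S(3/2) = -67/64.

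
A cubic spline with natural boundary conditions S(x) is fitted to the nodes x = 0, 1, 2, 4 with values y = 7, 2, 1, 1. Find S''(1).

Put m_i = S'' at the i-th knot. Here h = (1, 1, 2) and Δ = (-5, -1, 0), so the interior equations h_(i-1)·m_(i-1) + 2(h_(i-1)+h_i)·m_i + h_i·m_(i+1) = 6(Δ_i − Δ_(i-1)) read
  1·m_0 + 4·m_1 + 1·m_2 = 6(Δ_1 - Δ_0) = 24
  1·m_1 + 6·m_2 + 2·m_3 = 6(Δ_2 - Δ_1) = 6
Natural end conditions: m_0 = m_3 = 0.
Solving the tridiagonal system: m_0 = 0, m_1 = 6, m_2 = 0, m_3 = 0.

6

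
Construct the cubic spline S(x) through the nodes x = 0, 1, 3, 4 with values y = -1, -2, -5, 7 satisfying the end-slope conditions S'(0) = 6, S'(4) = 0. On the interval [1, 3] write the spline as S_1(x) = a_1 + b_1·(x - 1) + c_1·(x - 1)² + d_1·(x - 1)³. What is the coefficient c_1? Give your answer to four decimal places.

Write M_i for S''(x_i). With h_i = 1, 2, 1 and divided differences Δ_i = -1, -3/2, 12, the continuity of S' gives the tridiagonal system
  1·M_0 + 6·M_1 + 2·M_2 = 6(Δ_1 - Δ_0) = -3
  2·M_1 + 6·M_2 + 1·M_3 = 6(Δ_2 - Δ_1) = 81
Clamped end conditions give two more equations: 2h_0·M_0 + h_0·M_1 = 6(Δ_0 - S'(0)) = -42 and h_2·M_2 + 2h_2·M_3 = 6(S'(4) - Δ_2) = -72.
Forward elimination and back-substitution give M_0 = -129/7, M_1 = -36/7, M_2 = 162/7, M_3 = -333/7.
On [1, 3], with S_1(x) = a_1 + b_1·(x - 1) + c_1·(x - 1)² + d_1·(x - 1)³: c_1 = M_1/2 = -18/7, d_1 = (M_2 - M_1)/(6h_1) = 33/14, b_1 = Δ_1 - h_1(2M_1 + M_2)/6 = -81/14.

-2.5714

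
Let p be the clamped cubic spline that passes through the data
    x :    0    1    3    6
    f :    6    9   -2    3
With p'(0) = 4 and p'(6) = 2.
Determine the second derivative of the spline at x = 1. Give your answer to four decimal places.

-11.5088

Let M_i = p''(x_i). Step sizes h_i = 1, 2, 3; slopes of the chords Δ_i = (y_(i+1) - y_i)/h_i = 3, -11/2, 5/3.
  1·M_0 + 6·M_1 + 2·M_2 = 6(Δ_1 - Δ_0) = -51
  2·M_1 + 10·M_2 + 3·M_3 = 6(Δ_2 - Δ_1) = 43
Clamped end conditions give two more equations: 2h_0·M_0 + h_0·M_1 = 6(Δ_0 - p'(0)) = -6 and h_2·M_2 + 2h_2·M_3 = 6(p'(6) - Δ_2) = 2.
Forward elimination and back-substitution give M_0 = 157/57, M_1 = -656/57, M_2 = 436/57, M_3 = -199/57.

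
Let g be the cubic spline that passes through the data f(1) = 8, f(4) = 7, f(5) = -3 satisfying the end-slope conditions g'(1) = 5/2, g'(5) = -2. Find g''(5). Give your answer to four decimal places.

Write m_i for g''(x_i). With h_i = 3, 1 and divided differences Δ_i = -1/3, -10, the continuity of g' gives the tridiagonal system
  3·m_0 + 8·m_1 + 1·m_2 = 6(Δ_1 - Δ_0) = -58
Clamped end conditions give two more equations: 2h_0·m_0 + h_0·m_1 = 6(Δ_0 - g'(1)) = -17 and h_1·m_1 + 2h_1·m_2 = 6(g'(5) - Δ_1) = 48.
Forward elimination and back-substitution give m_0 = 79/24, m_1 = -49/4, m_2 = 241/8.

30.1250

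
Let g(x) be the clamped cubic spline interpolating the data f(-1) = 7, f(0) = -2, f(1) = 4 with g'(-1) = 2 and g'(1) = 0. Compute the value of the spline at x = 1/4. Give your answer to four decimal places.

Put M_i = g'' at the i-th knot. Here h = (1, 1) and Δ = (-9, 6), so the interior equations h_(i-1)·M_(i-1) + 2(h_(i-1)+h_i)·M_i + h_i·M_(i+1) = 6(Δ_i − Δ_(i-1)) read
  1·M_0 + 4·M_1 + 1·M_2 = 6(Δ_1 - Δ_0) = 90
Clamped end conditions give two more equations: 2h_0·M_0 + h_0·M_1 = 6(Δ_0 - g'(-1)) = -66 and h_1·M_1 + 2h_1·M_2 = 6(g'(1) - Δ_1) = -36.
Solving the tridiagonal system: M_0 = -113/2, M_1 = 47, M_2 = -83/2.
On [0, 1], g(x) = -2 - 11/4·x + 47/2·x² - 59/4·x³.
With x = 1/4: g(1/4) = -371/256.

-1.4492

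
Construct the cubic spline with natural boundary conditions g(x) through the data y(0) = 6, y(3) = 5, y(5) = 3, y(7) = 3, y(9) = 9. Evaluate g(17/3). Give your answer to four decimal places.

Write M_i for g''(x_i). With h_i = 3, 2, 2, 2 and divided differences Δ_i = -1/3, -1, 0, 3, the continuity of g' gives the tridiagonal system
  3·M_0 + 10·M_1 + 2·M_2 = 6(Δ_1 - Δ_0) = -4
  2·M_1 + 8·M_2 + 2·M_3 = 6(Δ_2 - Δ_1) = 6
  2·M_2 + 8·M_3 + 2·M_4 = 6(Δ_3 - Δ_2) = 18
Natural end conditions: M_0 = M_4 = 0.
Hence M_0 = 0, M_1 = -33/71, M_2 = 23/71, M_3 = 154/71, M_4 = 0.
On [5, 7], g(x) = 3 - 200/213·(x - 5) + 23/142·(x - 5)² + 131/852·(x - 5)³.
With (x - 5) = 2/3: g(17/3) = 14329/5751.

2.4916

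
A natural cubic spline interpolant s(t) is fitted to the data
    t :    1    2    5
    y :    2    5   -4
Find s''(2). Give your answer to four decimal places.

-4.5000

Let M_i = s''(x_i). Step sizes h_i = 1, 3; slopes of the chords Δ_i = (y_(i+1) - y_i)/h_i = 3, -3.
  1·M_0 + 8·M_1 + 3·M_2 = 6(Δ_1 - Δ_0) = -36
Natural end conditions: M_0 = M_2 = 0.
Solving the tridiagonal system: M_0 = 0, M_1 = -9/2, M_2 = 0.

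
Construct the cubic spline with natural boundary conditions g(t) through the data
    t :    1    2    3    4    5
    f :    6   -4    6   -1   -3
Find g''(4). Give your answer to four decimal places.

With m_i denoting the second derivative at x_i, h_i = 1, 1, 1, 1, and Δ_i = (y_(i+1) − y_i)/h_i = -10, 10, -7, -2:
  1·m_0 + 4·m_1 + 1·m_2 = 6(Δ_1 - Δ_0) = 120
  1·m_1 + 4·m_2 + 1·m_3 = 6(Δ_2 - Δ_1) = -102
  1·m_2 + 4·m_3 + 1·m_4 = 6(Δ_3 - Δ_2) = 30
Natural end conditions: m_0 = m_4 = 0.
Solving the tridiagonal system: m_0 = 0, m_1 = 1119/28, m_2 = -279/7, m_3 = 489/28, m_4 = 0.

17.4643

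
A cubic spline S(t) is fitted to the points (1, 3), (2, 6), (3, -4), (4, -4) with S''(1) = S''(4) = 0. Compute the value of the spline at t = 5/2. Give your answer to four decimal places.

With M_i denoting the second derivative at x_i, h_i = 1, 1, 1, and Δ_i = (y_(i+1) − y_i)/h_i = 3, -10, 0:
  1·M_0 + 4·M_1 + 1·M_2 = 6(Δ_1 - Δ_0) = -78
  1·M_1 + 4·M_2 + 1·M_3 = 6(Δ_2 - Δ_1) = 60
Natural end conditions: M_0 = M_3 = 0.
Forward elimination and back-substitution give M_0 = 0, M_1 = -124/5, M_2 = 106/5, M_3 = 0.
On [2, 3], S(t) = 6 - 79/15·(t - 2) - 62/5·(t - 2)² + 23/3·(t - 2)³.
With (t - 2) = 1/2: S(5/2) = 49/40.

1.2250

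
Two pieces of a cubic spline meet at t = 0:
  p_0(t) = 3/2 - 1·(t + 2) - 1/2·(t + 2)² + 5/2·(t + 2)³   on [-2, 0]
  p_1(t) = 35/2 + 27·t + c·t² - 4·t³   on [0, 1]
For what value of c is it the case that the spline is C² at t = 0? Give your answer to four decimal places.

p_0''(t) = -1 + 15·(t + 2), so p_0''(0) = 29. On the right, p_1''(0) = 2c, so c = 29/2.

14.5000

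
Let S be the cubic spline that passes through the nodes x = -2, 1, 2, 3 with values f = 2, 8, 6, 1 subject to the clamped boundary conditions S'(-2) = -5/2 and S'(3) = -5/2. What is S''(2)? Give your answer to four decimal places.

Write m_i for S''(x_i). With h_i = 3, 1, 1 and divided differences Δ_i = 2, -2, -5, the continuity of S' gives the tridiagonal system
  3·m_0 + 8·m_1 + 1·m_2 = 6(Δ_1 - Δ_0) = -24
  1·m_1 + 4·m_2 + 1·m_3 = 6(Δ_2 - Δ_1) = -18
Clamped end conditions give two more equations: 2h_0·m_0 + h_0·m_1 = 6(Δ_0 - S'(-2)) = 27 and h_2·m_2 + 2h_2·m_3 = 6(S'(3) - Δ_2) = 15.
Hence m_0 = 201/29, m_1 = -141/29, m_2 = -171/29, m_3 = 303/29.

-5.8966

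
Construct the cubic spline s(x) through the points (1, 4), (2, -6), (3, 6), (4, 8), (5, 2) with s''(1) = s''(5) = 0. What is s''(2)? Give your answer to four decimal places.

38.7857

With σ_i denoting the second derivative at x_i, h_i = 1, 1, 1, 1, and Δ_i = (y_(i+1) − y_i)/h_i = -10, 12, 2, -6:
  1·σ_0 + 4·σ_1 + 1·σ_2 = 6(Δ_1 - Δ_0) = 132
  1·σ_1 + 4·σ_2 + 1·σ_3 = 6(Δ_2 - Δ_1) = -60
  1·σ_2 + 4·σ_3 + 1·σ_4 = 6(Δ_3 - Δ_2) = -48
Natural end conditions: σ_0 = σ_4 = 0.
Forward elimination and back-substitution give σ_0 = 0, σ_1 = 543/14, σ_2 = -162/7, σ_3 = -87/14, σ_4 = 0.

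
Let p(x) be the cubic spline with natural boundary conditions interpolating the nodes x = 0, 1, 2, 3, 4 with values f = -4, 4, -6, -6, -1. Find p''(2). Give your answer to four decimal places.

Let M_i = p''(x_i). Step sizes h_i = 1, 1, 1, 1; slopes of the chords Δ_i = (y_(i+1) - y_i)/h_i = 8, -10, 0, 5.
  1·M_0 + 4·M_1 + 1·M_2 = 6(Δ_1 - Δ_0) = -108
  1·M_1 + 4·M_2 + 1·M_3 = 6(Δ_2 - Δ_1) = 60
  1·M_2 + 4·M_3 + 1·M_4 = 6(Δ_3 - Δ_2) = 30
Natural end conditions: M_0 = M_4 = 0.
Solving: M_0 = 0, M_1 = -915/28, M_2 = 159/7, M_3 = 51/28, M_4 = 0.

22.7143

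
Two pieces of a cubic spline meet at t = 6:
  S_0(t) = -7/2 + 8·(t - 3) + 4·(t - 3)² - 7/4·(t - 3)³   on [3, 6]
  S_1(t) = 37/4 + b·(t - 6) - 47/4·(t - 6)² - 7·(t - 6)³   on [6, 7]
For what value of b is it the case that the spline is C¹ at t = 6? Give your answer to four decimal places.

-15.2500

S_0'(t) = 8 + 8·(t - 3) - 21/4·(t - 3)², so S_0'(6) = -61/4. On the right, S_1'(6) = b, so b = -61/4.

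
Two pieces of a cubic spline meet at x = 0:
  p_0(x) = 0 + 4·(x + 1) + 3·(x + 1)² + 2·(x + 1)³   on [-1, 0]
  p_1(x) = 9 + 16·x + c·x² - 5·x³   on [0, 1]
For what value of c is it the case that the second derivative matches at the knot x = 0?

9

p_0''(x) = 6 + 12·(x + 1), so p_0''(0) = 18. On the right, p_1''(0) = 2c, so c = 9.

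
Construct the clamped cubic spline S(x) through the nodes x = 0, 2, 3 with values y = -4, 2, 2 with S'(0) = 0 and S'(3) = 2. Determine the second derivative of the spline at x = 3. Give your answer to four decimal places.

With M_i denoting the second derivative at x_i, h_i = 2, 1, and Δ_i = (y_(i+1) − y_i)/h_i = 3, 0:
  2·M_0 + 6·M_1 + 1·M_2 = 6(Δ_1 - Δ_0) = -18
Clamped end conditions give two more equations: 2h_0·M_0 + h_0·M_1 = 6(Δ_0 - S'(0)) = 18 and h_1·M_1 + 2h_1·M_2 = 6(S'(3) - Δ_1) = 12.
Forward elimination and back-substitution give M_0 = 49/6, M_1 = -22/3, M_2 = 29/3.

9.6667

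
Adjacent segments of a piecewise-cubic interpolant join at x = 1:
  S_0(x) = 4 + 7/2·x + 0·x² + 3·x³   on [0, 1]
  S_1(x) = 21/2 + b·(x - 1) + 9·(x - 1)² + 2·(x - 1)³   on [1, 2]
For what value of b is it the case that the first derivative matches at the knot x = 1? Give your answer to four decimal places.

12.5000

S_0'(x) = 7/2 + 0·x + 9·x², so S_0'(1) = 25/2. On the right, S_1'(1) = b, so b = 25/2.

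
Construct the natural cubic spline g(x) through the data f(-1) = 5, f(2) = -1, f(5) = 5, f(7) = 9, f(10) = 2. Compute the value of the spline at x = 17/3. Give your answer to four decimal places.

6.8657

With M_i denoting the second derivative at x_i, h_i = 3, 3, 2, 3, and Δ_i = (y_(i+1) − y_i)/h_i = -2, 2, 2, -7/3:
  3·M_0 + 12·M_1 + 3·M_2 = 6(Δ_1 - Δ_0) = 24
  3·M_1 + 10·M_2 + 2·M_3 = 6(Δ_2 - Δ_1) = 0
  2·M_2 + 10·M_3 + 3·M_4 = 6(Δ_3 - Δ_2) = -26
Natural end conditions: M_0 = M_4 = 0.
Hence M_0 = 0, M_1 = 358/177, M_2 = -16/177, M_3 = -457/177, M_4 = 0.
On [5, 7], g(x) = 5 + 517/177·(x - 5) - 8/177·(x - 5)² - 49/236·(x - 5)³.
With (x - 5) = 2/3: g(17/3) = 10937/1593.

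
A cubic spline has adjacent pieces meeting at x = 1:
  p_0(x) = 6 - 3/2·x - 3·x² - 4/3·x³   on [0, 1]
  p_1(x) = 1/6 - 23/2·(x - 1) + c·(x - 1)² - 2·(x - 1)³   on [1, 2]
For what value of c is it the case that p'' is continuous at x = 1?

p_0''(x) = -6 - 8·x, so p_0''(1) = -14. On the right, p_1''(1) = 2c, so c = -7.

-7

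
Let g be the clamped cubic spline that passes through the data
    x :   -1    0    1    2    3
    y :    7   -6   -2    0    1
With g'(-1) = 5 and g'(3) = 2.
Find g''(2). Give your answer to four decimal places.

1.9286

Put M_i = g'' at the i-th knot. Here h = (1, 1, 1, 1) and Δ = (-13, 4, 2, 1), so the interior equations h_(i-1)·M_(i-1) + 2(h_(i-1)+h_i)·M_i + h_i·M_(i+1) = 6(Δ_i − Δ_(i-1)) read
  1·M_0 + 4·M_1 + 1·M_2 = 6(Δ_1 - Δ_0) = 102
  1·M_1 + 4·M_2 + 1·M_3 = 6(Δ_2 - Δ_1) = -12
  1·M_2 + 4·M_3 + 1·M_4 = 6(Δ_3 - Δ_2) = -6
Clamped end conditions give two more equations: 2h_0·M_0 + h_0·M_1 = 6(Δ_0 - g'(-1)) = -108 and h_3·M_3 + 2h_3·M_4 = 6(g'(3) - Δ_3) = 6.
Hence M_0 = -2199/28, M_1 = 687/14, M_2 = -63/4, M_3 = 27/14, M_4 = 57/28.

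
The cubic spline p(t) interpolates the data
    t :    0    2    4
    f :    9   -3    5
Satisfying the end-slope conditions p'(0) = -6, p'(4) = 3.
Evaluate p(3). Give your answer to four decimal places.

Put σ_i = p'' at the i-th knot. Here h = (2, 2) and Δ = (-6, 4), so the interior equations h_(i-1)·σ_(i-1) + 2(h_(i-1)+h_i)·σ_i + h_i·σ_(i+1) = 6(Δ_i − Δ_(i-1)) read
  2·σ_0 + 8·σ_1 + 2·σ_2 = 6(Δ_1 - Δ_0) = 60
Clamped end conditions give two more equations: 2h_0·σ_0 + h_0·σ_1 = 6(Δ_0 - p'(0)) = 0 and h_1·σ_1 + 2h_1·σ_2 = 6(p'(4) - Δ_1) = -6.
Solving: σ_0 = -21/4, σ_1 = 21/2, σ_2 = -27/4.
On [2, 4], p(t) = -3 - 3/4·(t - 2) + 21/4·(t - 2)² - 23/16·(t - 2)³.
With (t - 2) = 1: p(3) = 1/16.

0.0625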